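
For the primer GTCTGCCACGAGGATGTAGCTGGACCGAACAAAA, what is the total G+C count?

18

Base counts: A=11, C=8, G=10, T=5
G+C = 10 + 8 = 18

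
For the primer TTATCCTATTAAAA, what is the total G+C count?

2

Scanning the sequence gives G=0, A=6, C=2, T=6.
Total G or C: 0 + 2 = 2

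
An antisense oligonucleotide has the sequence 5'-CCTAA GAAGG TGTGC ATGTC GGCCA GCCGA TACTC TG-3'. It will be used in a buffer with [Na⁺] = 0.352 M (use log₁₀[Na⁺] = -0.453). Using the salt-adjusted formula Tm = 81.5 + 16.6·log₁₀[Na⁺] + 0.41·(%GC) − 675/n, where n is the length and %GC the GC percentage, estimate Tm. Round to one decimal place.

79.0°C

Length n = 37. Counting bases: G=11, A=8, T=8, C=10
G+C = 21, so %GC = 21/37 × 100 = 56.757%
Salt term: 16.6 × (-0.453) = -7.52
GC term: 0.41 × 56.757 = 23.27; length term: −675/37 = −18.243
Tm = 81.5 + (-7.52) + 23.27 − 18.243 = 79.007 → 79.0°C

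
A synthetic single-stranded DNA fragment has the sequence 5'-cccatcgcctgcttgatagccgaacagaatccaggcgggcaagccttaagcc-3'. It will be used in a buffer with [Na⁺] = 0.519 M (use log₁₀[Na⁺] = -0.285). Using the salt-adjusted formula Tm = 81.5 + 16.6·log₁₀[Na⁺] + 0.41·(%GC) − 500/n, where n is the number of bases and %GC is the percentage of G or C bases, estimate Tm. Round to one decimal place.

91.6°C

Length n = 52. Base counts: A=13, C=18, G=13, T=8
G+C = 31, so %GC = 31/52 × 100 = 59.615%
Salt term: 16.6 × (-0.285) = -4.731
GC term: 0.41 × 59.615 = 24.442; length term: −500/52 = −9.615
Tm = 81.5 + (-4.731) + 24.442 − 9.615 = 91.596 → 91.6°C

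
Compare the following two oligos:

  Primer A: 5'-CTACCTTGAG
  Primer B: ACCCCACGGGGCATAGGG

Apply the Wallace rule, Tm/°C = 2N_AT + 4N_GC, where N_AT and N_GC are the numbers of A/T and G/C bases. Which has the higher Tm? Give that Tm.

Primer A: A+T=5, G+C=5 → Tm = 2(5)+4(5) = 30°C
Primer B: A+T=5, G+C=13 → Tm = 2(5)+4(13) = 62°C
30°C vs 62°C → primer B is higher.

Primer B, 62°C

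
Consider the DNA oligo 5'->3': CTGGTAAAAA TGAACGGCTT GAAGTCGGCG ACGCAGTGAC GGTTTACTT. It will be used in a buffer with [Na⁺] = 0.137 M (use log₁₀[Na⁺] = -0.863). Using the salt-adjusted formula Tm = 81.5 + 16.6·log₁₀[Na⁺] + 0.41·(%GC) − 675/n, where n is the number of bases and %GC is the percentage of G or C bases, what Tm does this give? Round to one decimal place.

Length n = 49. Counting bases: T=12, A=13, G=15, C=9
G+C = 24, so %GC = 24/49 × 100 = 48.98%
Salt term: 16.6 × (-0.863) = -14.326
GC term: 0.41 × 48.98 = 20.082; length term: −675/49 = −13.776
Tm = 81.5 + (-14.326) + 20.082 − 13.776 = 73.48 → 73.5°C

73.5°C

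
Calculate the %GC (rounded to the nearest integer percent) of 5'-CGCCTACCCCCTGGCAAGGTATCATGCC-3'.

Base counts: C=12, T=5, G=6, A=5
G+C = 6 + 12 = 18 out of 28 bases
%GC = 18/28 × 100 = 64.29% ≈ 64%

64%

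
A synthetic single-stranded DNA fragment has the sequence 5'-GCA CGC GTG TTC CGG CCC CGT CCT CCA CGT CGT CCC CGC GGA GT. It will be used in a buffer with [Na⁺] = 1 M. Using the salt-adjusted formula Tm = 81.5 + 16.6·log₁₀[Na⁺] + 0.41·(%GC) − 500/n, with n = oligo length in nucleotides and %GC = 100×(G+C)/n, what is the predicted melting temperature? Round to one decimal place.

Length n = 44. Base counts: C=20, A=3, G=13, T=8
G+C = 33, so %GC = 33/44 × 100 = 75%
Salt term: 16.6 × (0) = 0
GC term: 0.41 × 75 = 30.75; length term: −500/44 = −11.364
Tm = 81.5 + (0) + 30.75 − 11.364 = 100.886 → 100.9°C

100.9°C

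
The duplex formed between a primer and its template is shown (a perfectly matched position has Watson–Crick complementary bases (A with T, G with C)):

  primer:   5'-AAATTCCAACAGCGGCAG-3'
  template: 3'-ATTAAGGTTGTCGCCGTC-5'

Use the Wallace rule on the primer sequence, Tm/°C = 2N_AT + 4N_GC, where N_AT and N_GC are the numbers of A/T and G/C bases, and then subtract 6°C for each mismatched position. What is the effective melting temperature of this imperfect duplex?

Primer base counts: A=7, T=2, G=4, C=5 → A+T=9, G+C=9
Perfect-match Tm = 2(9) + 4(9) = 18 + 36 = 54°C
Mismatches (positions where the bases are not complementary): 1 (at position 1)
Effective Tm = 54 − 1×6 = 54 − 6 = 48°C

48°C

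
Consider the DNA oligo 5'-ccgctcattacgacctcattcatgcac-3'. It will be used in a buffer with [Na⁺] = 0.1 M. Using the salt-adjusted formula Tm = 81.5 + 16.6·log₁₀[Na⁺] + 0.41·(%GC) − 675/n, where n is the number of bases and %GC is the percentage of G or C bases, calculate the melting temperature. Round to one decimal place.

61.2°C

Length n = 27. Scanning the sequence gives G=3, C=11, T=7, A=6.
G+C = 14, so %GC = 14/27 × 100 = 51.852%
Salt term: 16.6 × (-1) = -16.6
GC term: 0.41 × 51.852 = 21.259; length term: −675/27 = −25
Tm = 81.5 + (-16.6) + 21.259 − 25 = 61.159 → 61.2°C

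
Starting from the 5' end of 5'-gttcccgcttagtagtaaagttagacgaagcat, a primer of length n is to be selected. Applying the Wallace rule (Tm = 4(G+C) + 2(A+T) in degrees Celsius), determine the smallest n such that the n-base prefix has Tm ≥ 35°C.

First 11 bases: GTTCCCGCTTA → Tm = 34°C (< 35°C)
First 12 bases: GTTCCCGCTTAG → Tm = 38°C (≥ 35°C)
Each additional base adds 2°C (A/T) or 4°C (G/C), so Tm is non-decreasing in n; n = 12 is the first length to reach 35°C.

n = 12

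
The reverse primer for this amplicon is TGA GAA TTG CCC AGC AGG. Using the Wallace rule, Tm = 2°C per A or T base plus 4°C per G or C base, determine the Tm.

Base counts: G=6, A=5, C=4, T=3
A+T = 8, G+C = 10
Tm = 2×8 + 4×10 = 56°C

56°C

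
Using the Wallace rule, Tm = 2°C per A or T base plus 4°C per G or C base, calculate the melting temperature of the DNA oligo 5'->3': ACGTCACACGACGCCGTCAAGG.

Counting bases: G=6, C=8, T=2, A=6
AT pairs contribute 8, GC pairs contribute 14.
Tm = 4·14 + 2·8 = 56 + 16 = 72°C

72°C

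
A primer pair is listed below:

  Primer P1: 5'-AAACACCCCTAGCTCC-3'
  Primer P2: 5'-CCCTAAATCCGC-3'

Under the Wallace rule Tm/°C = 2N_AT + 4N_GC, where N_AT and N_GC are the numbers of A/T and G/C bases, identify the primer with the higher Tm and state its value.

Primer P1: A+T=7, G+C=9 → Tm = 2(7)+4(9) = 50°C
Primer P2: A+T=5, G+C=7 → Tm = 2(5)+4(7) = 38°C
50°C vs 38°C → primer P1 is higher.

Primer P1, 50°C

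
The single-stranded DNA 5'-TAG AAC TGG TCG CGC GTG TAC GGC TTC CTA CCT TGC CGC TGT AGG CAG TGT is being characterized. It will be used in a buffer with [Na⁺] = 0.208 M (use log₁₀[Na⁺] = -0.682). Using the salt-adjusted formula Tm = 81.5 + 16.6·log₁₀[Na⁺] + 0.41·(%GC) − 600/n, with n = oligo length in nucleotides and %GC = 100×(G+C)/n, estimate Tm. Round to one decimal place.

82.5°C

Length n = 51. Scanning the sequence gives A=7, T=14, G=16, C=14.
G+C = 30, so %GC = 30/51 × 100 = 58.824%
Salt term: 16.6 × (-0.682) = -11.321
GC term: 0.41 × 58.824 = 24.118; length term: −600/51 = −11.765
Tm = 81.5 + (-11.321) + 24.118 − 11.765 = 82.532 → 82.5°C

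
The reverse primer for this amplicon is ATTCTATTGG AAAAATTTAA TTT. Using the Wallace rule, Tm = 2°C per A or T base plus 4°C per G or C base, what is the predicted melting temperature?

52°C

Base counts: A=9, G=2, T=11, C=1
AT pairs contribute 20, GC pairs contribute 3.
Tm = 4·3 + 2·20 = 12 + 40 = 52°C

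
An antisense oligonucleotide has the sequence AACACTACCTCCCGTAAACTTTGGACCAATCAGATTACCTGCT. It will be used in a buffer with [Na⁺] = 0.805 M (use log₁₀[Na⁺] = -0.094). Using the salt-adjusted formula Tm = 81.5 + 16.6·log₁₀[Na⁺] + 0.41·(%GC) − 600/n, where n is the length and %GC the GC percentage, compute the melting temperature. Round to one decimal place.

Length n = 43. Counting bases: C=14, A=13, G=5, T=11
G+C = 19, so %GC = 19/43 × 100 = 44.186%
Salt term: 16.6 × (-0.094) = -1.56
GC term: 0.41 × 44.186 = 18.116; length term: −600/43 = −13.953
Tm = 81.5 + (-1.56) + 18.116 − 13.953 = 84.103 → 84.1°C

84.1°C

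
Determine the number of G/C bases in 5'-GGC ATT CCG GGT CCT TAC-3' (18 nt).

11

Base counts: C=6, A=2, G=5, T=5
Total G or C: 5 + 6 = 11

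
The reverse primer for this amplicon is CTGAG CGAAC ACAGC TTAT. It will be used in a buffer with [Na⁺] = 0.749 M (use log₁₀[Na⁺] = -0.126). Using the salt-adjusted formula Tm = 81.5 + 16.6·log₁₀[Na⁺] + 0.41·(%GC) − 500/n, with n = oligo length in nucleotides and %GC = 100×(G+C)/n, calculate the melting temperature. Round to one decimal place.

72.5°C

Length n = 19. Counting bases: T=4, C=5, A=6, G=4
G+C = 9, so %GC = 9/19 × 100 = 47.368%
Salt term: 16.6 × (-0.126) = -2.092
GC term: 0.41 × 47.368 = 19.421; length term: −500/19 = −26.316
Tm = 81.5 + (-2.092) + 19.421 − 26.316 = 72.513 → 72.5°C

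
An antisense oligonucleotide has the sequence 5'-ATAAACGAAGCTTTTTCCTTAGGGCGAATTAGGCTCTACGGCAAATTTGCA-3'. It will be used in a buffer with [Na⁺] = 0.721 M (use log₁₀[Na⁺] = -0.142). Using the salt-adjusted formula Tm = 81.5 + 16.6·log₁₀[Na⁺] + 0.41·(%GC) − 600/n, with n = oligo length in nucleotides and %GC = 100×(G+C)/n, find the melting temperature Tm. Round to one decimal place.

84.3°C

Length n = 51. Counting bases: A=15, T=15, C=10, G=11
G+C = 21, so %GC = 21/51 × 100 = 41.176%
Salt term: 16.6 × (-0.142) = -2.357
GC term: 0.41 × 41.176 = 16.882; length term: −600/51 = −11.765
Tm = 81.5 + (-2.357) + 16.882 − 11.765 = 84.26 → 84.3°C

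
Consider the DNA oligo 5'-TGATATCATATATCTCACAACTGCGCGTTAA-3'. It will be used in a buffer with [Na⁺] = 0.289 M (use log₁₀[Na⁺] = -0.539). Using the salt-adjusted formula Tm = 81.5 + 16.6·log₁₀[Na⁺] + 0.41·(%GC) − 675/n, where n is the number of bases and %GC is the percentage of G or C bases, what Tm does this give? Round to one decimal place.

Length n = 31. Counting bases: A=10, T=10, C=7, G=4
G+C = 11, so %GC = 11/31 × 100 = 35.484%
Salt term: 16.6 × (-0.539) = -8.947
GC term: 0.41 × 35.484 = 14.548; length term: −675/31 = −21.774
Tm = 81.5 + (-8.947) + 14.548 − 21.774 = 65.327 → 65.3°C

65.3°C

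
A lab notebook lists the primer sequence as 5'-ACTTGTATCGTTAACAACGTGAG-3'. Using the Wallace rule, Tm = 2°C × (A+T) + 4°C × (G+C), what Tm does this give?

G=5, C=4, T=7, A=7
A+T = 14, G+C = 9
Tm = 2(14) + 4(9) = 28 + 36 = 64°C

64°C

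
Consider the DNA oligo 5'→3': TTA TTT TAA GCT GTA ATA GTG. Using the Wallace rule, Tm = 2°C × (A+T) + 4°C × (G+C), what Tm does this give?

52°C

A=6, C=1, G=4, T=10
So N_AT = 16 and N_GC = 5.
Tm = 2×16 + 4×5 = 52°C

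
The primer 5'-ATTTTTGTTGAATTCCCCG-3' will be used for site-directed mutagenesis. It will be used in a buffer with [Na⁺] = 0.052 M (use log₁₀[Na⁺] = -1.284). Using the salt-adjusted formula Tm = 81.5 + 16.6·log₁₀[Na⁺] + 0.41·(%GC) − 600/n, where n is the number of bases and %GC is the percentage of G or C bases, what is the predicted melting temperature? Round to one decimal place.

Length n = 19. T=9, A=3, C=4, G=3
G+C = 7, so %GC = 7/19 × 100 = 36.842%
Salt term: 16.6 × (-1.284) = -21.314
GC term: 0.41 × 36.842 = 15.105; length term: −600/19 = −31.579
Tm = 81.5 + (-21.314) + 15.105 − 31.579 = 43.712 → 43.7°C

43.7°C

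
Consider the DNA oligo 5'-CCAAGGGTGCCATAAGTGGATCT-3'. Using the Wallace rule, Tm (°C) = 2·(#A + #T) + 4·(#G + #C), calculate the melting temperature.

Scanning the sequence gives T=5, G=7, C=5, A=6.
So N_AT = 11 and N_GC = 12.
Tm = 2×11 + 4×12 = 70°C

70°C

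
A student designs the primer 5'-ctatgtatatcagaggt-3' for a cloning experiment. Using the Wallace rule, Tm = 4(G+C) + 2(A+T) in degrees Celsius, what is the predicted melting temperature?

Counting bases: T=6, C=2, G=4, A=5
A+T = 11, G+C = 6
Tm = 4·6 + 2·11 = 24 + 22 = 46°C

46°C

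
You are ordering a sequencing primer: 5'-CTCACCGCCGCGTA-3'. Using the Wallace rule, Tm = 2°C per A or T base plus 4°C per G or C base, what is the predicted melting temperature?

Counting bases: C=7, A=2, G=3, T=2
A+T = 4, G+C = 10
Tm = 2(4) + 4(10) = 8 + 40 = 48°C

48°C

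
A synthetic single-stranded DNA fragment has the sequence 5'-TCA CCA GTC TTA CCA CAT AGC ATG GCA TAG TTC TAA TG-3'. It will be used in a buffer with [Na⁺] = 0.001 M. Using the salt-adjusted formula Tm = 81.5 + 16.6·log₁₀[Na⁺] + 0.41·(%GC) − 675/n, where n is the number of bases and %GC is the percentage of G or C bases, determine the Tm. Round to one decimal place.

Length n = 38. G=6, A=11, C=10, T=11
G+C = 16, so %GC = 16/38 × 100 = 42.105%
Salt term: 16.6 × (-3) = -49.8
GC term: 0.41 × 42.105 = 17.263; length term: −675/38 = −17.763
Tm = 81.5 + (-49.8) + 17.263 − 17.763 = 31.2 → 31.2°C

31.2°C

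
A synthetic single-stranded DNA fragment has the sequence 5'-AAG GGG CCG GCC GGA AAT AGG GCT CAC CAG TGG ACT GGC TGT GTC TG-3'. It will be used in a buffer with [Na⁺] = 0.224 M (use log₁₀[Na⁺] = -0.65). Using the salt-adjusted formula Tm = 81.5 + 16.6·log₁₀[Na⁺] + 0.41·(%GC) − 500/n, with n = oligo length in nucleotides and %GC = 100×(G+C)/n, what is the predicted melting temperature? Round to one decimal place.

Length n = 47. Counting bases: A=9, C=11, T=8, G=19
G+C = 30, so %GC = 30/47 × 100 = 63.83%
Salt term: 16.6 × (-0.65) = -10.79
GC term: 0.41 × 63.83 = 26.17; length term: −500/47 = −10.638
Tm = 81.5 + (-10.79) + 26.17 − 10.638 = 86.242 → 86.2°C

86.2°C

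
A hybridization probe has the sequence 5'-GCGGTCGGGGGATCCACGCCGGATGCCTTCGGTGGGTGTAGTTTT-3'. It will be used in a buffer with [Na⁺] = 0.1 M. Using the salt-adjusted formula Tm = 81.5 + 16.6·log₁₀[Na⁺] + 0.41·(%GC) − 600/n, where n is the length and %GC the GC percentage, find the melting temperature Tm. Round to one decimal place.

78.0°C

Length n = 45. Scanning the sequence gives T=12, C=10, A=4, G=19.
G+C = 29, so %GC = 29/45 × 100 = 64.444%
Salt term: 16.6 × (-1) = -16.6
GC term: 0.41 × 64.444 = 26.422; length term: −600/45 = −13.333
Tm = 81.5 + (-16.6) + 26.422 − 13.333 = 77.989 → 78.0°C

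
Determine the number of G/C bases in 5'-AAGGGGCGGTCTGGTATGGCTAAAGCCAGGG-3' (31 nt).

Scanning the sequence gives A=7, G=14, C=5, T=5.
G+C = 14 + 5 = 19

19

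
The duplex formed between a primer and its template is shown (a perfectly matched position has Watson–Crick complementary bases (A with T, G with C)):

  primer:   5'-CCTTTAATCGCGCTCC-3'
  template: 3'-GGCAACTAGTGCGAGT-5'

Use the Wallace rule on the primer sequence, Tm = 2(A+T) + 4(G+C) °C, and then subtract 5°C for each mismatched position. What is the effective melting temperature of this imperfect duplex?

30°C

Primer base counts: A=2, T=5, G=2, C=7 → A+T=7, G+C=9
Perfect-match Tm = 2(7) + 4(9) = 14 + 36 = 50°C
Mismatches (positions where the bases are not complementary): 4 (at positions 3, 6, 10, 16)
Effective Tm = 50 − 4×5 = 50 − 20 = 30°C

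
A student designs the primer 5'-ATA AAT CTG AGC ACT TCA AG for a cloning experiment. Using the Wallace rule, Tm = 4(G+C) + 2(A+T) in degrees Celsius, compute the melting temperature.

Counting bases: T=5, C=4, G=3, A=8
A+T = 13, G+C = 7
Tm = 2(13) + 4(7) = 26 + 28 = 54°C

54°C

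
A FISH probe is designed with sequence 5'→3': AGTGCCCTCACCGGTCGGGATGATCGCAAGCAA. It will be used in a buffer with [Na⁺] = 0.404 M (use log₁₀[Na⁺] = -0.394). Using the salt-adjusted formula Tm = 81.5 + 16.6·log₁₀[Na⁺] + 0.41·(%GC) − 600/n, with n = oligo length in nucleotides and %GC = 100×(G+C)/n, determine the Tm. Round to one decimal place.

Length n = 33. T=5, C=10, A=8, G=10
G+C = 20, so %GC = 20/33 × 100 = 60.606%
Salt term: 16.6 × (-0.394) = -6.54
GC term: 0.41 × 60.606 = 24.848; length term: −600/33 = −18.182
Tm = 81.5 + (-6.54) + 24.848 − 18.182 = 81.626 → 81.6°C

81.6°C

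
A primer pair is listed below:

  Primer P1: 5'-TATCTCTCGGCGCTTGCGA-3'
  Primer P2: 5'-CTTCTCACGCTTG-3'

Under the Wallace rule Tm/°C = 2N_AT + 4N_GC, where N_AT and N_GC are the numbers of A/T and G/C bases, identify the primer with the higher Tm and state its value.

Primer P1: A+T=8, G+C=11 → Tm = 2(8)+4(11) = 60°C
Primer P2: A+T=6, G+C=7 → Tm = 2(6)+4(7) = 40°C
60°C vs 40°C → primer P1 is higher.

Primer P1, 60°C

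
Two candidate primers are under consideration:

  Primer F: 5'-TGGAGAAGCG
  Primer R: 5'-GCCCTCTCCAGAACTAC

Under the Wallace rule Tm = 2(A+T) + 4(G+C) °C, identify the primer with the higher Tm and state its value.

Primer R, 54°C

Primer F: A+T=4, G+C=6 → Tm = 2(4)+4(6) = 32°C
Primer R: A+T=7, G+C=10 → Tm = 2(7)+4(10) = 54°C
32°C vs 54°C → primer R is higher.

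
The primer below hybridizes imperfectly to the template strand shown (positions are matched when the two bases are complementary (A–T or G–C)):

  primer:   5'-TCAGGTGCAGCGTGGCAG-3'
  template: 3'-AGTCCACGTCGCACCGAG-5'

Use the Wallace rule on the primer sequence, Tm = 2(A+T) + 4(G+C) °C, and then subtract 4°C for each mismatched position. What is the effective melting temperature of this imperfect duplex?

52°C

Primer base counts: A=3, T=3, G=8, C=4 → A+T=6, G+C=12
Perfect-match Tm = 2(6) + 4(12) = 12 + 48 = 60°C
Mismatches (positions where the bases are not complementary): 2 (at positions 17, 18)
Effective Tm = 60 − 2×4 = 60 − 8 = 52°C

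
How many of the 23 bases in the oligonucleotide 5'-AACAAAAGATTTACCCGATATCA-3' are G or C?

7

Scanning the sequence gives A=11, T=5, C=5, G=2.
Total G or C: 2 + 5 = 7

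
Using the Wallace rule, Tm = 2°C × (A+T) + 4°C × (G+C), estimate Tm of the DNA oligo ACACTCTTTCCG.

Counting bases: A=2, G=1, C=5, T=4
A+T = 6, G+C = 6
Tm = 2(6) + 4(6) = 12 + 24 = 36°C

36°C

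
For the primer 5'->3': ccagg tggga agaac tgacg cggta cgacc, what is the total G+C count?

Base counts: C=8, A=8, T=3, G=11
Total G or C: 11 + 8 = 19

19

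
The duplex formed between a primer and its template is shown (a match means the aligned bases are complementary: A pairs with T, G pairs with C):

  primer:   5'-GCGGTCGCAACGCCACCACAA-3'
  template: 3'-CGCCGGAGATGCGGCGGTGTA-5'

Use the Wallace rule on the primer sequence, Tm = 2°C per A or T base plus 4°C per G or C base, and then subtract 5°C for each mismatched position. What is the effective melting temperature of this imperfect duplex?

45°C

Primer base counts: A=6, T=1, G=5, C=9 → A+T=7, G+C=14
Perfect-match Tm = 2(7) + 4(14) = 14 + 56 = 70°C
Mismatches (positions where the bases are not complementary): 5 (at positions 5, 7, 9, 15, 21)
Effective Tm = 70 − 5×5 = 70 − 25 = 45°C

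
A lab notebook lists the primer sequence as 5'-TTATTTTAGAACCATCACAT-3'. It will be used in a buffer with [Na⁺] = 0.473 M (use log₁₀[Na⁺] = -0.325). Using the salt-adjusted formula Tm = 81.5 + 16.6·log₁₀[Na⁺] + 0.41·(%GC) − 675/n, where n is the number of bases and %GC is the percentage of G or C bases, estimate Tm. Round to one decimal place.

52.6°C

Length n = 20. G=1, C=4, A=7, T=8
G+C = 5, so %GC = 5/20 × 100 = 25%
Salt term: 16.6 × (-0.325) = -5.395
GC term: 0.41 × 25 = 10.25; length term: −675/20 = −33.75
Tm = 81.5 + (-5.395) + 10.25 − 33.75 = 52.605 → 52.6°C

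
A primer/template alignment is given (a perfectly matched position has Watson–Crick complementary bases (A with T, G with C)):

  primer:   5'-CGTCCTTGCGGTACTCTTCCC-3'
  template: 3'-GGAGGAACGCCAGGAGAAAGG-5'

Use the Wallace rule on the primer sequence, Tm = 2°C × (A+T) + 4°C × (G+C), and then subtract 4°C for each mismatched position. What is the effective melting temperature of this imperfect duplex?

56°C

Primer base counts: A=1, T=7, G=4, C=9 → A+T=8, G+C=13
Perfect-match Tm = 2(8) + 4(13) = 16 + 52 = 68°C
Mismatches (positions where the bases are not complementary): 3 (at positions 2, 13, 19)
Effective Tm = 68 − 3×4 = 68 − 12 = 56°C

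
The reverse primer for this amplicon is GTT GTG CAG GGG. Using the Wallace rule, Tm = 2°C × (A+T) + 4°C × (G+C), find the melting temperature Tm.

40°C

Counting bases: G=7, A=1, T=3, C=1
A+T = 4, G+C = 8
Tm = 2(4) + 4(8) = 8 + 32 = 40°C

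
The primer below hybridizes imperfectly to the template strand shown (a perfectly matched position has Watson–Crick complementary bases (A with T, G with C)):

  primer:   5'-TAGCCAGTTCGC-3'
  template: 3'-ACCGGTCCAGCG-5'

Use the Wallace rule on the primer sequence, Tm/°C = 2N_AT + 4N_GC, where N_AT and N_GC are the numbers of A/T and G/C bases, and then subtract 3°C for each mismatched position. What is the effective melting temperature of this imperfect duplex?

Primer base counts: A=2, T=3, G=3, C=4 → A+T=5, G+C=7
Perfect-match Tm = 2(5) + 4(7) = 10 + 28 = 38°C
Mismatches (positions where the bases are not complementary): 2 (at positions 2, 8)
Effective Tm = 38 − 2×3 = 38 − 6 = 32°C

32°C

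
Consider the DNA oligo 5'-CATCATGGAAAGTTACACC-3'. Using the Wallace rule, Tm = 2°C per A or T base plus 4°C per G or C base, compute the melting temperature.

Counting bases: A=7, T=4, G=3, C=5
AT pairs contribute 11, GC pairs contribute 8.
Tm = 4·8 + 2·11 = 32 + 22 = 54°C

54°C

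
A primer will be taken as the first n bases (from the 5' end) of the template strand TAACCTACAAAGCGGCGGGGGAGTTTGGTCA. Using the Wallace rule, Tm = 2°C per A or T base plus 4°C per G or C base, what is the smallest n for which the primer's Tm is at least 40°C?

n = 14

First 13 bases: TAACCTACAAAGC → Tm = 36°C (< 40°C)
First 14 bases: TAACCTACAAAGCG → Tm = 40°C (≥ 40°C)
Each additional base adds 2°C (A/T) or 4°C (G/C), so Tm is non-decreasing in n; n = 14 is the first length to reach 40°C.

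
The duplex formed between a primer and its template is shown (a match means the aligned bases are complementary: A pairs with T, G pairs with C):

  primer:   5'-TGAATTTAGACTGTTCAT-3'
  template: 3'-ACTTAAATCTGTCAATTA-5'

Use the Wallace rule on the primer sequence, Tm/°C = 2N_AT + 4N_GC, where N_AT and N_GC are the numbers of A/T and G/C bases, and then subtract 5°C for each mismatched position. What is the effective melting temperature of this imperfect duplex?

36°C

Primer base counts: A=5, T=8, G=3, C=2 → A+T=13, G+C=5
Perfect-match Tm = 2(13) + 4(5) = 26 + 20 = 46°C
Mismatches (positions where the bases are not complementary): 2 (at positions 12, 16)
Effective Tm = 46 − 2×5 = 46 − 10 = 36°C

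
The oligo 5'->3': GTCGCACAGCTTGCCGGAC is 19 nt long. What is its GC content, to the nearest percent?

68%

Counting bases: C=7, A=3, T=3, G=6
G+C = 6 + 7 = 13 out of 19 bases
%GC = 13/19 × 100 = 68.42% ≈ 68%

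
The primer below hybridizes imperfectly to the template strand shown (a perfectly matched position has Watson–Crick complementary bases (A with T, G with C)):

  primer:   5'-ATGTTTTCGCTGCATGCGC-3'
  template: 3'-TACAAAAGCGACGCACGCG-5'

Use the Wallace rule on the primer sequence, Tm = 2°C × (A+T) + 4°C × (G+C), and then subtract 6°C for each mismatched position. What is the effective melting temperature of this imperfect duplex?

52°C

Primer base counts: A=2, T=7, G=5, C=5 → A+T=9, G+C=10
Perfect-match Tm = 2(9) + 4(10) = 18 + 40 = 58°C
Mismatches (positions where the bases are not complementary): 1 (at position 14)
Effective Tm = 58 − 1×6 = 58 − 6 = 52°C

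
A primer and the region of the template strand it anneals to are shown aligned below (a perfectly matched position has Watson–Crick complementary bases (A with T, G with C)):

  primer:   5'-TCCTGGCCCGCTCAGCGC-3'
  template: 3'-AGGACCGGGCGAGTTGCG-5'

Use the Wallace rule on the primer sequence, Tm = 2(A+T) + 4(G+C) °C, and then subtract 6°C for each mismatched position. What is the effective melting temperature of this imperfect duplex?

58°C

Primer base counts: A=1, T=3, G=5, C=9 → A+T=4, G+C=14
Perfect-match Tm = 2(4) + 4(14) = 8 + 56 = 64°C
Mismatches (positions where the bases are not complementary): 1 (at position 15)
Effective Tm = 64 − 1×6 = 64 − 6 = 58°C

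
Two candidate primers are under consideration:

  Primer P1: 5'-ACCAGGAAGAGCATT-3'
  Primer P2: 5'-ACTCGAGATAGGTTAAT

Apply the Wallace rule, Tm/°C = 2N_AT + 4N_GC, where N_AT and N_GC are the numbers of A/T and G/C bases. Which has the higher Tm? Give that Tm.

Primer P1: A+T=8, G+C=7 → Tm = 2(8)+4(7) = 44°C
Primer P2: A+T=11, G+C=6 → Tm = 2(11)+4(6) = 46°C
44°C vs 46°C → primer P2 is higher.

Primer P2, 46°C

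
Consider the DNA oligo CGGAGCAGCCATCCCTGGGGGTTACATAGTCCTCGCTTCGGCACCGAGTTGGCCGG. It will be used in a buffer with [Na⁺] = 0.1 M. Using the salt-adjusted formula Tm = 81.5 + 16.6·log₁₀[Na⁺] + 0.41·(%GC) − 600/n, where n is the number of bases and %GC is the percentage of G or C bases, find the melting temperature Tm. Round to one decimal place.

Length n = 56. Counting bases: G=19, C=18, T=11, A=8
G+C = 37, so %GC = 37/56 × 100 = 66.071%
Salt term: 16.6 × (-1) = -16.6
GC term: 0.41 × 66.071 = 27.089; length term: −600/56 = −10.714
Tm = 81.5 + (-16.6) + 27.089 − 10.714 = 81.275 → 81.3°C

81.3°C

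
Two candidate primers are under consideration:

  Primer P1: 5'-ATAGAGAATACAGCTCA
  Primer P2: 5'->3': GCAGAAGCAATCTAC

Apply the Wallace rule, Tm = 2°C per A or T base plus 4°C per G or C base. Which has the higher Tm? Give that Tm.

Primer P1, 46°C

Primer P1: A+T=11, G+C=6 → Tm = 2(11)+4(6) = 46°C
Primer P2: A+T=8, G+C=7 → Tm = 2(8)+4(7) = 44°C
46°C vs 44°C → primer P1 is higher.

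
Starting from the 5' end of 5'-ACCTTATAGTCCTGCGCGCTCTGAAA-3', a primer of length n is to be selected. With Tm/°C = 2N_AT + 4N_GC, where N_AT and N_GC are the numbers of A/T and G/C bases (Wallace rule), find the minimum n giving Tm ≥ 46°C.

n = 16

First 15 bases: ACCTTATAGTCCTGC → Tm = 44°C (< 46°C)
First 16 bases: ACCTTATAGTCCTGCG → Tm = 48°C (≥ 46°C)
Each additional base adds 2°C (A/T) or 4°C (G/C), so Tm is non-decreasing in n; n = 16 is the first length to reach 46°C.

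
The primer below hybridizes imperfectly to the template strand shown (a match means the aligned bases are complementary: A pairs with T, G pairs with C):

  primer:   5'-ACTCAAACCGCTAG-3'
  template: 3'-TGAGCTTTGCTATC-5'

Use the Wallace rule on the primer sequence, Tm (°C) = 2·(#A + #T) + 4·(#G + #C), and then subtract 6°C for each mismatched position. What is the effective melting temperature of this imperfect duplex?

Primer base counts: A=5, T=2, G=2, C=5 → A+T=7, G+C=7
Perfect-match Tm = 2(7) + 4(7) = 14 + 28 = 42°C
Mismatches (positions where the bases are not complementary): 3 (at positions 5, 8, 11)
Effective Tm = 42 − 3×6 = 42 − 18 = 24°C

24°C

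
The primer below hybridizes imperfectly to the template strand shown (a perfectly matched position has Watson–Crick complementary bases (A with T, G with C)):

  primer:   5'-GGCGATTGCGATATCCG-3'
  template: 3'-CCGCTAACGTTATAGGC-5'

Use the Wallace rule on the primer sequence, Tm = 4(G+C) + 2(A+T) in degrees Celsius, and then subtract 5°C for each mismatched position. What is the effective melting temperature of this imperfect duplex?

49°C

Primer base counts: A=3, T=4, G=6, C=4 → A+T=7, G+C=10
Perfect-match Tm = 2(7) + 4(10) = 14 + 40 = 54°C
Mismatches (positions where the bases are not complementary): 1 (at position 10)
Effective Tm = 54 − 1×5 = 54 − 5 = 49°C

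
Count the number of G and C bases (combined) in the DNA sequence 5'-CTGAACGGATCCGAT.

8

Counting bases: C=4, G=4, T=3, A=4
Total G or C: 4 + 4 = 8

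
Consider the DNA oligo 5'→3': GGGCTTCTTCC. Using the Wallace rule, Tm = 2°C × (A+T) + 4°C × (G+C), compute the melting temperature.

T=4, G=3, C=4, A=0
AT pairs contribute 4, GC pairs contribute 7.
Tm = 2×4 + 4×7 = 36°C

36°C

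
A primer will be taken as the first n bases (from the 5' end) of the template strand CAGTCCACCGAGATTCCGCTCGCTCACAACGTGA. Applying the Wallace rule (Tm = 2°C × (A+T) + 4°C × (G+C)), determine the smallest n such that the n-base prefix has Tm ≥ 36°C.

n = 11

First 10 bases: CAGTCCACCG → Tm = 34°C (< 36°C)
First 11 bases: CAGTCCACCGA → Tm = 36°C (≥ 36°C)
Each additional base adds 2°C (A/T) or 4°C (G/C), so Tm is non-decreasing in n; n = 11 is the first length to reach 36°C.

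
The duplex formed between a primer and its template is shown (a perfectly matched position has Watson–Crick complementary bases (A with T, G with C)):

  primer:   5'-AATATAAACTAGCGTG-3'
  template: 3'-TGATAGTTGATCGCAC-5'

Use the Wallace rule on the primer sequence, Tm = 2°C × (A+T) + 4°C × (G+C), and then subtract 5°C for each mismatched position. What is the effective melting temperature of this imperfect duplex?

32°C

Primer base counts: A=7, T=4, G=3, C=2 → A+T=11, G+C=5
Perfect-match Tm = 2(11) + 4(5) = 22 + 20 = 42°C
Mismatches (positions where the bases are not complementary): 2 (at positions 2, 6)
Effective Tm = 42 − 2×5 = 42 − 10 = 32°C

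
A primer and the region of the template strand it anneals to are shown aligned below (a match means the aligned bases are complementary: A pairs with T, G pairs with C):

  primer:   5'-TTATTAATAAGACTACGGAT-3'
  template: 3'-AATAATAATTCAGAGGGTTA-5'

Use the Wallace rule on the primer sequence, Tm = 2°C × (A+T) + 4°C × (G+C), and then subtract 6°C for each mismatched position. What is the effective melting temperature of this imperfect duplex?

Primer base counts: A=8, T=7, G=3, C=2 → A+T=15, G+C=5
Perfect-match Tm = 2(15) + 4(5) = 30 + 20 = 50°C
Mismatches (positions where the bases are not complementary): 5 (at positions 7, 12, 15, 17, 18)
Effective Tm = 50 − 5×6 = 50 − 30 = 20°C

20°C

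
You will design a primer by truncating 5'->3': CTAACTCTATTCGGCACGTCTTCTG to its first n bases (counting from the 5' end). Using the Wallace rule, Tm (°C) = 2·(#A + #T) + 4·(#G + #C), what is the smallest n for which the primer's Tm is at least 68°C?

n = 23

First 22 bases: CTAACTCTATTCGGCACGTCTT → Tm = 64°C (< 68°C)
First 23 bases: CTAACTCTATTCGGCACGTCTTC → Tm = 68°C (≥ 68°C)
Each additional base adds 2°C (A/T) or 4°C (G/C), so Tm is non-decreasing in n; n = 23 is the first length to reach 68°C.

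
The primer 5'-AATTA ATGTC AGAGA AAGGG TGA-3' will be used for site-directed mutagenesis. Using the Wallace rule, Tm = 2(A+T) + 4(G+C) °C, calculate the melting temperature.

62°C

A=10, T=5, G=7, C=1
So N_AT = 15 and N_GC = 8.
Tm = 4·8 + 2·15 = 32 + 30 = 62°C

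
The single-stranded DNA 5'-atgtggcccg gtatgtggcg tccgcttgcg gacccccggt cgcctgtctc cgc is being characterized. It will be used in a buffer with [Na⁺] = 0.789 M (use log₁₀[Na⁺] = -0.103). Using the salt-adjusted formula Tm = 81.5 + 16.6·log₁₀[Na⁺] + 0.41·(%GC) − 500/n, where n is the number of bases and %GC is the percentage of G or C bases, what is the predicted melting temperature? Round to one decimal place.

Length n = 53. Scanning the sequence gives C=20, A=3, G=18, T=12.
G+C = 38, so %GC = 38/53 × 100 = 71.698%
Salt term: 16.6 × (-0.103) = -1.71
GC term: 0.41 × 71.698 = 29.396; length term: −500/53 = −9.434
Tm = 81.5 + (-1.71) + 29.396 − 9.434 = 99.752 → 99.8°C

99.8°C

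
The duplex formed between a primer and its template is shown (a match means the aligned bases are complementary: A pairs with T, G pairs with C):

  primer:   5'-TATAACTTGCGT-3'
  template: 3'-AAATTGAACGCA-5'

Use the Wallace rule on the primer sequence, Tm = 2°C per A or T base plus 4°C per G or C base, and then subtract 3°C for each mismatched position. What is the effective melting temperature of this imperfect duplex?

29°C

Primer base counts: A=3, T=5, G=2, C=2 → A+T=8, G+C=4
Perfect-match Tm = 2(8) + 4(4) = 16 + 16 = 32°C
Mismatches (positions where the bases are not complementary): 1 (at position 2)
Effective Tm = 32 − 1×3 = 32 − 3 = 29°C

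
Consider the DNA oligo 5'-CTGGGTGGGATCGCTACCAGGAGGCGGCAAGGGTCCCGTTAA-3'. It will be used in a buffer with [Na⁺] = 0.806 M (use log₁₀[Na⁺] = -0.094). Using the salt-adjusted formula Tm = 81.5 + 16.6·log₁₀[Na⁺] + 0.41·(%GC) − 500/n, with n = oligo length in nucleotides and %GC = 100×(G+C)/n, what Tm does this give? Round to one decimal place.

94.4°C

Length n = 42. Base counts: C=10, A=8, T=7, G=17
G+C = 27, so %GC = 27/42 × 100 = 64.286%
Salt term: 16.6 × (-0.094) = -1.56
GC term: 0.41 × 64.286 = 26.357; length term: −500/42 = −11.905
Tm = 81.5 + (-1.56) + 26.357 − 11.905 = 94.392 → 94.4°C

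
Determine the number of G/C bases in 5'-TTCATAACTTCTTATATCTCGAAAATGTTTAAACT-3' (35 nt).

Scanning the sequence gives T=15, A=12, C=6, G=2.
Total G or C: 2 + 6 = 8

8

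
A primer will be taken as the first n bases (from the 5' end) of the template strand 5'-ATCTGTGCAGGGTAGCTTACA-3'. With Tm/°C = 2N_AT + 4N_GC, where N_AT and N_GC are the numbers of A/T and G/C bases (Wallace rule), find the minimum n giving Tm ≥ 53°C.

n = 18

First 17 bases: ATCTGTGCAGGGTAGCT → Tm = 52°C (< 53°C)
First 18 bases: ATCTGTGCAGGGTAGCTT → Tm = 54°C (≥ 53°C)
Each additional base adds 2°C (A/T) or 4°C (G/C), so Tm is non-decreasing in n; n = 18 is the first length to reach 53°C.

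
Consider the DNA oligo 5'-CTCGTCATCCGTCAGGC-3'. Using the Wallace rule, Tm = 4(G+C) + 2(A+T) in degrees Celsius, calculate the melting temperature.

56°C

Counting bases: T=4, G=4, C=7, A=2
So N_AT = 6 and N_GC = 11.
Tm = 2×6 + 4×11 = 56°C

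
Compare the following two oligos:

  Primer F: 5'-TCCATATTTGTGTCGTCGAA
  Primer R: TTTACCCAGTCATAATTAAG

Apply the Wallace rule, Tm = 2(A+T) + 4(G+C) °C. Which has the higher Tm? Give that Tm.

Primer F, 56°C

Primer F: A+T=12, G+C=8 → Tm = 2(12)+4(8) = 56°C
Primer R: A+T=14, G+C=6 → Tm = 2(14)+4(6) = 52°C
56°C vs 52°C → primer F is higher.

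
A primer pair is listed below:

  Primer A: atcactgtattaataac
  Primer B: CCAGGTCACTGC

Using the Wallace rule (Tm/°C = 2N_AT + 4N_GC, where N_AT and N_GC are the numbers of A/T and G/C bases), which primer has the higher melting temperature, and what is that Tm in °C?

Primer A, 42°C

Primer A: A+T=13, G+C=4 → Tm = 2(13)+4(4) = 42°C
Primer B: A+T=4, G+C=8 → Tm = 2(4)+4(8) = 40°C
42°C vs 40°C → primer A is higher.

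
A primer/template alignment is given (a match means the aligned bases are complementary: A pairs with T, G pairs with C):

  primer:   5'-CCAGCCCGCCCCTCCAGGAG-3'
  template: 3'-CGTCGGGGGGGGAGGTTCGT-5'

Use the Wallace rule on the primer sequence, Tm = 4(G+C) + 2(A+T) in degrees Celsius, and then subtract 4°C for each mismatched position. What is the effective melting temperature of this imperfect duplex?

52°C

Primer base counts: A=3, T=1, G=5, C=11 → A+T=4, G+C=16
Perfect-match Tm = 2(4) + 4(16) = 8 + 64 = 72°C
Mismatches (positions where the bases are not complementary): 5 (at positions 1, 8, 17, 19, 20)
Effective Tm = 72 − 5×4 = 72 − 20 = 52°C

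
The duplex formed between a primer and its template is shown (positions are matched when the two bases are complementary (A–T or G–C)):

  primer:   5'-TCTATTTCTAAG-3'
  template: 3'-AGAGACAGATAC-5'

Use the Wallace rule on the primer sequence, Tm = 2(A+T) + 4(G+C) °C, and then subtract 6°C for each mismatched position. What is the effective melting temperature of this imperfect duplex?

12°C

Primer base counts: A=3, T=6, G=1, C=2 → A+T=9, G+C=3
Perfect-match Tm = 2(9) + 4(3) = 18 + 12 = 30°C
Mismatches (positions where the bases are not complementary): 3 (at positions 4, 6, 11)
Effective Tm = 30 − 3×6 = 30 − 18 = 12°C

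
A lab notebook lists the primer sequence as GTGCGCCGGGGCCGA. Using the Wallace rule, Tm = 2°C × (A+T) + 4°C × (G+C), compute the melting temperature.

56°C

Counting bases: C=5, A=1, G=8, T=1
AT pairs contribute 2, GC pairs contribute 13.
Tm = 2(2) + 4(13) = 4 + 52 = 56°C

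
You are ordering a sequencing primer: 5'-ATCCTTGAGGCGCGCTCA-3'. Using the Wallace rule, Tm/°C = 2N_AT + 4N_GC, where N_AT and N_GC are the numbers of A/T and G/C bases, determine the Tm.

G=5, C=6, A=3, T=4
So N_AT = 7 and N_GC = 11.
Tm = 4·11 + 2·7 = 44 + 14 = 58°C

58°C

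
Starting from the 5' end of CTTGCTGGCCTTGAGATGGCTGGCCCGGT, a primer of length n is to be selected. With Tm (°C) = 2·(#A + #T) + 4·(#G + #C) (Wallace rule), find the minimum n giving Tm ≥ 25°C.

n = 8

First 7 bases: CTTGCTG → Tm = 22°C (< 25°C)
First 8 bases: CTTGCTGG → Tm = 26°C (≥ 25°C)
Each additional base adds 2°C (A/T) or 4°C (G/C), so Tm is non-decreasing in n; n = 8 is the first length to reach 25°C.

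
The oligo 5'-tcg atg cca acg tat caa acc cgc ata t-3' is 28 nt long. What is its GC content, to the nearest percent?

Scanning the sequence gives G=4, C=9, A=9, T=6.
G+C = 4 + 9 = 13 out of 28 bases
%GC = 13/28 × 100 = 46.43% ≈ 46%

46%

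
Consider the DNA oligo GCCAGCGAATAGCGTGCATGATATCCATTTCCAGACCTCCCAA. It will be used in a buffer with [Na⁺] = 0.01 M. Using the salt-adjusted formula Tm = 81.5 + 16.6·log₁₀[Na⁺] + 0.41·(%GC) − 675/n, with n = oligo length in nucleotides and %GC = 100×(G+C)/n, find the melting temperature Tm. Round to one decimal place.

53.6°C

Length n = 43. Scanning the sequence gives T=9, G=8, A=12, C=14.
G+C = 22, so %GC = 22/43 × 100 = 51.163%
Salt term: 16.6 × (-2) = -33.2
GC term: 0.41 × 51.163 = 20.977; length term: −675/43 = −15.698
Tm = 81.5 + (-33.2) + 20.977 − 15.698 = 53.579 → 53.6°C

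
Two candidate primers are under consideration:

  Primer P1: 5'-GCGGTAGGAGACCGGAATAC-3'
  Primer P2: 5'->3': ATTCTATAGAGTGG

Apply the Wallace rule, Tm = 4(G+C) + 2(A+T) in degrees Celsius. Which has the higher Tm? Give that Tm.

Primer P1: A+T=8, G+C=12 → Tm = 2(8)+4(12) = 64°C
Primer P2: A+T=9, G+C=5 → Tm = 2(9)+4(5) = 38°C
64°C vs 38°C → primer P1 is higher.

Primer P1, 64°C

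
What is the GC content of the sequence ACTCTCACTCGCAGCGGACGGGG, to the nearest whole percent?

70%

Scanning the sequence gives G=8, A=4, T=3, C=8.
G+C = 8 + 8 = 16 out of 23 bases
%GC = 16/23 × 100 = 69.57% ≈ 70%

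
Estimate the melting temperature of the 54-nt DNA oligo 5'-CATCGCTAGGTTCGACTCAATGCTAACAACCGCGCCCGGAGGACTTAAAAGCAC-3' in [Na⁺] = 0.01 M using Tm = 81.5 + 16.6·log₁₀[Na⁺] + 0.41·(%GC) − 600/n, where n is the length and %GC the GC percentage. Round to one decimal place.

59.2°C

Length n = 54. Base counts: T=9, C=17, A=16, G=12
G+C = 29, so %GC = 29/54 × 100 = 53.704%
Salt term: 16.6 × (-2) = -33.2
GC term: 0.41 × 53.704 = 22.019; length term: −600/54 = −11.111
Tm = 81.5 + (-33.2) + 22.019 − 11.111 = 59.208 → 59.2°C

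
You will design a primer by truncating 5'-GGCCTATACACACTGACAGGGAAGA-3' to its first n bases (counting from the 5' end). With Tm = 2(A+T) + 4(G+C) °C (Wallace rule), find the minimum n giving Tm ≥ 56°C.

n = 19

First 18 bases: GGCCTATACACACTGACA → Tm = 54°C (< 56°C)
First 19 bases: GGCCTATACACACTGACAG → Tm = 58°C (≥ 56°C)
Since every base adds ≥2°C, Tm only increases with n, so the threshold is first crossed at n = 19.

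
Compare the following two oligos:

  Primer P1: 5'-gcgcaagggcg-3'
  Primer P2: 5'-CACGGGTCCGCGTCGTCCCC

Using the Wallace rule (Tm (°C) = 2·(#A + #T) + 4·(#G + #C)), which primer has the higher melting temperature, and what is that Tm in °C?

Primer P1: A+T=2, G+C=9 → Tm = 2(2)+4(9) = 40°C
Primer P2: A+T=4, G+C=16 → Tm = 2(4)+4(16) = 72°C
40°C vs 72°C → primer P2 is higher.

Primer P2, 72°C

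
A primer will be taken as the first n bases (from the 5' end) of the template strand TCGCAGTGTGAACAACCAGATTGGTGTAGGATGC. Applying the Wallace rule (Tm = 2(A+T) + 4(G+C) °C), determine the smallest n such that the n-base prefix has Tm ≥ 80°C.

n = 27

First 26 bases: TCGCAGTGTGAACAACCAGATTGGTG → Tm = 78°C (< 80°C)
First 27 bases: TCGCAGTGTGAACAACCAGATTGGTGT → Tm = 80°C (≥ 80°C)
Since every base adds ≥2°C, Tm only increases with n, so the threshold is first crossed at n = 27.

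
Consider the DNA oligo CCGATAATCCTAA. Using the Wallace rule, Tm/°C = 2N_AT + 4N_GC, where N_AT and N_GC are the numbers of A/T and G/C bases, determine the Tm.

Base counts: A=5, T=3, C=4, G=1
AT pairs contribute 8, GC pairs contribute 5.
Tm = 2×8 + 4×5 = 36°C

36°C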